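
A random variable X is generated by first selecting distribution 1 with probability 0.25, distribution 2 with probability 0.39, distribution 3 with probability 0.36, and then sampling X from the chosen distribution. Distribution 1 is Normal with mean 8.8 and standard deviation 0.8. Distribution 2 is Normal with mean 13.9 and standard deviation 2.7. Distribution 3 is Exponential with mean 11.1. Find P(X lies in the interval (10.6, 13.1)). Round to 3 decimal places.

Conditional on each component, P(10.6 < X < 13.1): 1: 0.0122244; 2: 0.27269; 3: 0.0776061.
By total probability, P(10.6 < X < 13.1) = 0.25·0.0122244 + 0.39·0.27269 + 0.36·0.0776061 = 0.137343.

0.137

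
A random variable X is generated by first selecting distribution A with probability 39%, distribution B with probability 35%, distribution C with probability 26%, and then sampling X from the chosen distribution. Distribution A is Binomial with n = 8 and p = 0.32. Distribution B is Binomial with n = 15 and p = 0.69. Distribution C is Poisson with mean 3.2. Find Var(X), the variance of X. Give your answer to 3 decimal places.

Per component, A: μ=2.56, E[X²]=8.2944; B: μ=10.35, E[X²]=110.331; C: μ=3.2, E[X²]=13.44.
E[X] = 0.39·2.56 + 0.35·10.35 + 0.26·3.2 = 5.4529.
E[X²] = 0.39·8.2944 + 0.35·110.331 + 0.26·13.44 = 45.3451.
Var(X) = E[X²] − (E[X])² = 45.3451 − 29.7341 = 15.6109.

15.611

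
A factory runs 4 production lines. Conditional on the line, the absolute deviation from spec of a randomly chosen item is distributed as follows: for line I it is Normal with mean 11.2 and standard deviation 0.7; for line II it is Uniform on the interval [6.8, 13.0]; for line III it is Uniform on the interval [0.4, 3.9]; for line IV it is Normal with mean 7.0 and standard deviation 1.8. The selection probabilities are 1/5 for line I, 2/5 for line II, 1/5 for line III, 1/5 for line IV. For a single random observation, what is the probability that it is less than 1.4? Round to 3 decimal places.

Conditional on each line, P(X < 1.4): I: 0; II: 0; III: 0.285714; IV: 0.000931924.
By total probability, P(X < 1.4) = 0.2·0 + 0.4·0 + 0.2·0.285714 + 0.2·0.000931924 = 0.0573292.

0.057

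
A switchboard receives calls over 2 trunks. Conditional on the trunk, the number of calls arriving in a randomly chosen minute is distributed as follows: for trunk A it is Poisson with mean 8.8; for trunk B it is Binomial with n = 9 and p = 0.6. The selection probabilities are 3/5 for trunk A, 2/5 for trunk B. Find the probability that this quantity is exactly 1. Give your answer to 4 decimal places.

Conditional on each trunk, P(X = 1): A: 0.00132645; B: 0.00353894.
By total probability, P(X = 1) = 0.6·0.00132645 + 0.4·0.00353894 = 0.00221145.

0.0022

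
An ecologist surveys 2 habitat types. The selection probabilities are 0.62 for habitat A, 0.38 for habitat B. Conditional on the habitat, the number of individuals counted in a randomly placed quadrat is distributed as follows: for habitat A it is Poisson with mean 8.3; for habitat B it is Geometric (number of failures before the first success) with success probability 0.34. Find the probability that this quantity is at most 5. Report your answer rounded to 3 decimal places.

0.451

Conditional on each habitat, P(X ≤ 5): A: 0.165273; B: 0.917346.
By total probability, P(X ≤ 5) = 0.62·0.165273 + 0.38·0.917346 = 0.451061.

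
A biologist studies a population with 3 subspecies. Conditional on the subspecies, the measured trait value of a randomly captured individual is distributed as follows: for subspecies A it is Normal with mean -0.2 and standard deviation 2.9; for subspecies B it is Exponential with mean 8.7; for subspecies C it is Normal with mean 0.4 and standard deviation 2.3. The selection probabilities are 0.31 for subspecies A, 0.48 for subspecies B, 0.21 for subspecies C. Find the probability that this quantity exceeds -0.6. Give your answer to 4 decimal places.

0.7923

Conditional on each subspecies, P(X > -0.6): A: 0.554853; B: 1; C: 0.66814.
By total probability, P(X > -0.6) = 0.31·0.554853 + 0.48·1 + 0.21·0.66814 = 0.792314.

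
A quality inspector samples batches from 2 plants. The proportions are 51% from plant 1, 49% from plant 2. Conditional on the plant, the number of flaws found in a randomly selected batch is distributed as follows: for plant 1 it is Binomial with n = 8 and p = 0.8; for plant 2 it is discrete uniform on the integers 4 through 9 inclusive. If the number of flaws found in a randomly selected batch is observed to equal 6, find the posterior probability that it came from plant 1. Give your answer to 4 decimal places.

Likelihoods P(X=6 | ·): 1: 0.293601; 2: 0.166667.
Posterior ∝ prior × likelihood. Numerator for 1: 0.51·0.293601 = 0.149737.
Normalizing constant: 0.51·0.293601 + 0.49·0.166667 = 0.231403.
P(1 | observation) = 0.149737 / 0.231403 = 0.647081.

0.6471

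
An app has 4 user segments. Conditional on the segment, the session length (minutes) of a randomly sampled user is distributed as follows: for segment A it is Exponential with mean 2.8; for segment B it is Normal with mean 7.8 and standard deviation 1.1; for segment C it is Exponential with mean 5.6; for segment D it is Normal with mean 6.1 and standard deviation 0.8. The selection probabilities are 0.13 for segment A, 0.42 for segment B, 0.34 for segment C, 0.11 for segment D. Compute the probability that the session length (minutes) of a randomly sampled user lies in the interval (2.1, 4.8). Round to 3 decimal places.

Conditional on each segment, P(2.1 < X < 4.8): A: 0.292274; B: 0.0031929; C: 0.262916; D: 0.052081.
By total probability, P(2.1 < X < 4.8) = 0.13·0.292274 + 0.42·0.0031929 + 0.34·0.262916 + 0.11·0.052081 = 0.134457.

0.134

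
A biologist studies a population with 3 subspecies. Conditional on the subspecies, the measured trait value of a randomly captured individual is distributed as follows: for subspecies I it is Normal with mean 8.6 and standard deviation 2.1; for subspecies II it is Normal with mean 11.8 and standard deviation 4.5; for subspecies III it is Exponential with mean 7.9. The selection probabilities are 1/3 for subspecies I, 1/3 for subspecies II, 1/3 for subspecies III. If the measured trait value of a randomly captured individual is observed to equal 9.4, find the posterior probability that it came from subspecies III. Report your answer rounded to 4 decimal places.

Likelihoods f(9.4 | ·): I: 0.176676; II: 0.0769009; III: 0.0385139.
Posterior ∝ prior × likelihood. Numerator for III: 0.333333·0.0385139 = 0.012838.
Normalizing constant: 0.333333·0.176676 + 0.333333·0.0769009 + 0.333333·0.0385139 = 0.0973636.
P(III | observation) = 0.012838 / 0.0973636 = 0.131856.

0.1319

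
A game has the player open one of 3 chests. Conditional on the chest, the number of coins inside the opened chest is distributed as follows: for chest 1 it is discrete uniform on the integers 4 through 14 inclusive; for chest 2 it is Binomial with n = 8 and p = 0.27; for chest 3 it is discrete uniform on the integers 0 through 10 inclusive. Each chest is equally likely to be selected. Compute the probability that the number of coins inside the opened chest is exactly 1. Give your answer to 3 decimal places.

0.110

Conditional on each chest, P(X = 1): 1: 0; 2: 0.238624; 3: 0.0909091.
By total probability, P(X = 1) = 0.333333·0 + 0.333333·0.238624 + 0.333333·0.0909091 = 0.109844.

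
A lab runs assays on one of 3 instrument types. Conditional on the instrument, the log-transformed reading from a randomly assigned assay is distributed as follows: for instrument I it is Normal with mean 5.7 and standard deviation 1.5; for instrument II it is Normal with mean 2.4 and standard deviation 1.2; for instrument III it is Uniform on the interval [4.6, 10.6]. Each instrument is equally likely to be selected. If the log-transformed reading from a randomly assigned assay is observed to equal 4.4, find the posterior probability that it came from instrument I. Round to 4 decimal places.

Likelihoods f(4.4 | ·): I: 0.182691; II: 0.0828976; III: 0.
Posterior ∝ prior × likelihood. Numerator for I: 0.333333·0.182691 = 0.060897.
Normalizing constant: 0.333333·0.182691 + 0.333333·0.0828976 + 0.333333·0 = 0.0885295.
P(I | observation) = 0.060897 / 0.0885295 = 0.687872.

0.6879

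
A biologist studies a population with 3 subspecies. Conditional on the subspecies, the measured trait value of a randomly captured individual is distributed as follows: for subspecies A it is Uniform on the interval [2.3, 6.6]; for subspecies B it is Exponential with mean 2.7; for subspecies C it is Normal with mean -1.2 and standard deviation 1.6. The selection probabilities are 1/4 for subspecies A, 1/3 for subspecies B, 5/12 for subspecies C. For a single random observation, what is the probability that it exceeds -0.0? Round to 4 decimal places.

Conditional on each subspecies, P(X > -0.0): A: 1; B: 1; C: 0.226627.
By total probability, P(X > -0.0) = 0.25·1 + 0.333333·1 + 0.416667·0.226627 = 0.677761.

0.6778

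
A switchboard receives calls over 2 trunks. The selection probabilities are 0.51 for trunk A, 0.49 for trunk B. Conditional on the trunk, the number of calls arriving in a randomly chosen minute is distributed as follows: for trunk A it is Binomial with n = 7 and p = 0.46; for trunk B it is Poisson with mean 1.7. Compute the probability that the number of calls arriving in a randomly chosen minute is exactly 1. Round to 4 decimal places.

Conditional on each trunk, P(X = 1): A: 0.0798396; B: 0.310562.
By total probability, P(X = 1) = 0.51·0.0798396 + 0.49·0.310562 = 0.192894.

0.1929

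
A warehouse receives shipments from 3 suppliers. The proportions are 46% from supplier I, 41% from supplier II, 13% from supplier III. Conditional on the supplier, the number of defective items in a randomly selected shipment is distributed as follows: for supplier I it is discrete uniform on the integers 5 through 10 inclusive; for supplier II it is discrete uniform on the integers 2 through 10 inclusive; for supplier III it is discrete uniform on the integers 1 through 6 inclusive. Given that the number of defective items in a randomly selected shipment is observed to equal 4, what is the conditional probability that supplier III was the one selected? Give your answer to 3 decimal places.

Likelihoods P(X=4 | ·): I: 0; II: 0.111111; III: 0.166667.
Posterior ∝ prior × likelihood. Numerator for III: 0.13·0.166667 = 0.0216667.
Normalizing constant: 0.46·0 + 0.41·0.111111 + 0.13·0.166667 = 0.0672222.
P(III | observation) = 0.0216667 / 0.0672222 = 0.322314.

0.322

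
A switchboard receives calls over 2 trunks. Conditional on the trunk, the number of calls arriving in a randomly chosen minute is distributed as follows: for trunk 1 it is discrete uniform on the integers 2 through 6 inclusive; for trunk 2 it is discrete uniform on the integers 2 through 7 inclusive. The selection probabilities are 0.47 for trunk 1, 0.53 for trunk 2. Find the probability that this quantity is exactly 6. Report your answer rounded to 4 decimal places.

Conditional on each trunk, P(X = 6): 1: 0.2; 2: 0.166667.
By total probability, P(X = 6) = 0.47·0.2 + 0.53·0.166667 = 0.182333.

0.1823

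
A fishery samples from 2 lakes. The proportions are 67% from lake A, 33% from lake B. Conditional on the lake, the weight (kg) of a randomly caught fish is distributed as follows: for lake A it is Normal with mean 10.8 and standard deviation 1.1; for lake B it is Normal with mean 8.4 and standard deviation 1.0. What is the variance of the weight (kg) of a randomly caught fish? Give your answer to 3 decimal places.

Per component, A: μ=10.8, E[X²]=117.85; B: μ=8.4, E[X²]=71.56.
E[X] = 0.67·10.8 + 0.33·8.4 = 10.008.
E[X²] = 0.67·117.85 + 0.33·71.56 = 102.574.
Var(X) = E[X²] − (E[X])² = 102.574 − 100.16 = 2.41424.

2.414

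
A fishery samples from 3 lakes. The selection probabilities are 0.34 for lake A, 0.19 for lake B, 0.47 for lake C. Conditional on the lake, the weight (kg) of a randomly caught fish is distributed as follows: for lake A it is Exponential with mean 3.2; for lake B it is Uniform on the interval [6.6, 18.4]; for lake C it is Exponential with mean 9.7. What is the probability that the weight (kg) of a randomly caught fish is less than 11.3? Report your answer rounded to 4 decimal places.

0.7291

Conditional on each lake, P(X < 11.3): A: 0.970732; B: 0.398305; C: 0.688061.
By total probability, P(X < 11.3) = 0.34·0.970732 + 0.19·0.398305 + 0.47·0.688061 = 0.729116.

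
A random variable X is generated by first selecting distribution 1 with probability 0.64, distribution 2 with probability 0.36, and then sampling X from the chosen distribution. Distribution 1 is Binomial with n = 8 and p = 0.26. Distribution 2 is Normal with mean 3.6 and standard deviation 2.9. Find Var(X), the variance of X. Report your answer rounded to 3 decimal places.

Per component, 1: μ=2.08, E[X²]=5.8656; 2: μ=3.6, E[X²]=21.37.
E[X] = 0.64·2.08 + 0.36·3.6 = 2.6272.
E[X²] = 0.64·5.8656 + 0.36·21.37 = 11.4472.
Var(X) = E[X²] − (E[X])² = 11.4472 − 6.90218 = 4.545.

4.545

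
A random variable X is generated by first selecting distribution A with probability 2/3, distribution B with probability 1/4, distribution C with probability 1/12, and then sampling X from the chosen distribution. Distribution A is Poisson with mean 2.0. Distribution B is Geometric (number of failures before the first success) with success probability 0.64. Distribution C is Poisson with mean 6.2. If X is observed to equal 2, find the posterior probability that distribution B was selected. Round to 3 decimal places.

0.101

Likelihoods P(X=2 | ·): A: 0.270671; B: 0.082944; C: 0.0390057.
Posterior ∝ prior × likelihood. Numerator for B: 0.25·0.082944 = 0.020736.
Normalizing constant: 0.666667·0.270671 + 0.25·0.082944 + 0.0833333·0.0390057 = 0.204434.
P(B | observation) = 0.020736 / 0.204434 = 0.101432.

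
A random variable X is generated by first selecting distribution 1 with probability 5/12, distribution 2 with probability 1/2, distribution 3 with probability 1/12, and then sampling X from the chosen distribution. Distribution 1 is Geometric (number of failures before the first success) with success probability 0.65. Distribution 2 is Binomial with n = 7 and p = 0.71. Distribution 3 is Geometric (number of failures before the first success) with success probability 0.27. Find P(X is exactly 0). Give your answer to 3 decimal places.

0.293

Conditional on each component, P(X = 0): 1: 0.65; 2: 0.000172499; 3: 0.27.
By total probability, P(X = 0) = 0.416667·0.65 + 0.5·0.000172499 + 0.0833333·0.27 = 0.29342.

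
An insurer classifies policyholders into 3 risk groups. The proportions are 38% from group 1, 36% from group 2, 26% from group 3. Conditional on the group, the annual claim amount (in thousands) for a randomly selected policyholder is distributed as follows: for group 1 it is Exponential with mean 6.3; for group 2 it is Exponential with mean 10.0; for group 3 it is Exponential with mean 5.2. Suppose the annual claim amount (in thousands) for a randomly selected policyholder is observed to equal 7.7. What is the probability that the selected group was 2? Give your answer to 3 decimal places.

Likelihoods f(7.7 | ·): 1: 0.0467579; 2: 0.0463013; 3: 0.0437428.
Posterior ∝ prior × likelihood. Numerator for 2: 0.36·0.0463013 = 0.0166685.
Normalizing constant: 0.38·0.0467579 + 0.36·0.0463013 + 0.26·0.0437428 = 0.0458096.
P(2 | observation) = 0.0166685 / 0.0458096 = 0.363864.

0.364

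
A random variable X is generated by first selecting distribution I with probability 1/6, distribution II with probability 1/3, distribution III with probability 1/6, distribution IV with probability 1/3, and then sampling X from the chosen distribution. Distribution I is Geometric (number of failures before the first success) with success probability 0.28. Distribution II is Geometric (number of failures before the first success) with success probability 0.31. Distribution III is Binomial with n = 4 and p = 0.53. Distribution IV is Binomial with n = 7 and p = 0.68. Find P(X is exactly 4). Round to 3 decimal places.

Conditional on each component, P(X = 4): I: 0.0752468; II: 0.0702681; III: 0.0789048; IV: 0.245219.
By total probability, P(X = 4) = 0.166667·0.0752468 + 0.333333·0.0702681 + 0.166667·0.0789048 + 0.333333·0.245219 = 0.130854.

0.131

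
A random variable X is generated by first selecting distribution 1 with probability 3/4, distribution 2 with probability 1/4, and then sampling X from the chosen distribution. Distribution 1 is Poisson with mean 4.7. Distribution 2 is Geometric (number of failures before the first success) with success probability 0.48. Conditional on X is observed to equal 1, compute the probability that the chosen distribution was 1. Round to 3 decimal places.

Likelihoods P(X=1 | ·): 1: 0.0427478; 2: 0.2496.
Posterior ∝ prior × likelihood. Numerator for 1: 0.75·0.0427478 = 0.0320609.
Normalizing constant: 0.75·0.0427478 + 0.25·0.2496 = 0.0944609.
P(1 | observation) = 0.0320609 / 0.0944609 = 0.339409.

0.339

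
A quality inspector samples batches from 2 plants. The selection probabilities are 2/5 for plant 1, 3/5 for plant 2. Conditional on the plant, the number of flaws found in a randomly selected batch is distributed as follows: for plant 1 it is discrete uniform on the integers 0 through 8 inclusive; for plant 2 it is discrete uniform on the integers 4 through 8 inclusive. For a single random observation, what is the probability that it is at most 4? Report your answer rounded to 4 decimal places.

0.3422

Conditional on each plant, P(X ≤ 4): 1: 0.555556; 2: 0.2.
By total probability, P(X ≤ 4) = 0.4·0.555556 + 0.6·0.2 = 0.342222.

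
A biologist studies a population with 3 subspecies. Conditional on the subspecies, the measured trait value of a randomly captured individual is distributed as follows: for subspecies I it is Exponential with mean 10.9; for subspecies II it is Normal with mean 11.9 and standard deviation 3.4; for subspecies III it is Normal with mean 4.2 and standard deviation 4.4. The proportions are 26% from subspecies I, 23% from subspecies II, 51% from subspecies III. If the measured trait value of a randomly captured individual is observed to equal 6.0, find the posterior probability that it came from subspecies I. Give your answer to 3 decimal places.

Likelihoods f(6.0 | ·): I: 0.0529069; II: 0.0260344; III: 0.0833905.
Posterior ∝ prior × likelihood. Numerator for I: 0.26·0.0529069 = 0.0137558.
Normalizing constant: 0.26·0.0529069 + 0.23·0.0260344 + 0.51·0.0833905 = 0.0622729.
P(I | observation) = 0.0137558 / 0.0622729 = 0.220895.

0.221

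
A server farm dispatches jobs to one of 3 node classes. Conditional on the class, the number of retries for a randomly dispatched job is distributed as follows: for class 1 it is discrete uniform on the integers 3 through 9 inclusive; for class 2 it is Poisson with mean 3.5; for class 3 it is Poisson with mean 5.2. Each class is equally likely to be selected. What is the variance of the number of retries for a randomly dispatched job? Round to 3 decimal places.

Per component, 1: μ=6, E[X²]=40; 2: μ=3.5, E[X²]=15.75; 3: μ=5.2, E[X²]=32.24.
E[X] = 0.333333·6 + 0.333333·3.5 + 0.333333·5.2 = 4.9.
E[X²] = 0.333333·40 + 0.333333·15.75 + 0.333333·32.24 = 29.33.
Var(X) = E[X²] − (E[X])² = 29.33 − 24.01 = 5.32.

5.320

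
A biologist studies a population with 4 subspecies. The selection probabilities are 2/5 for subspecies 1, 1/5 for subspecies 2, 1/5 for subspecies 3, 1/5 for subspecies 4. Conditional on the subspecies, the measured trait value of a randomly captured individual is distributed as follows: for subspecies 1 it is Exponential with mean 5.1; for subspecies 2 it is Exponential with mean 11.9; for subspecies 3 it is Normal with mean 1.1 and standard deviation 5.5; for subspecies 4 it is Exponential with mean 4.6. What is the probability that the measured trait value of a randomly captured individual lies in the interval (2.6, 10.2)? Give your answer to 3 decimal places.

Conditional on each subspecies, P(2.6 < X < 10.2): 1: 0.465278; 2: 0.379361; 3: 0.343523; 4: 0.459344.
By total probability, P(2.6 < X < 10.2) = 0.4·0.465278 + 0.2·0.379361 + 0.2·0.343523 + 0.2·0.459344 = 0.422557.

0.423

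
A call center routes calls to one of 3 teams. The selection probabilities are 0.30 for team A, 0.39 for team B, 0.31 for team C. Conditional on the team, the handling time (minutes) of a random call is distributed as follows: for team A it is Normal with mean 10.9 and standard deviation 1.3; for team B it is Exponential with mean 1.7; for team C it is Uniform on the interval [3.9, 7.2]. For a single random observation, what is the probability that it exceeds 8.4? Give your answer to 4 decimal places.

Conditional on each team, P(X > 8.4): A: 0.972765; B: 0.00714619; C: 0.
By total probability, P(X > 8.4) = 0.3·0.972765 + 0.39·0.00714619 + 0.31·0 = 0.294616.

0.2946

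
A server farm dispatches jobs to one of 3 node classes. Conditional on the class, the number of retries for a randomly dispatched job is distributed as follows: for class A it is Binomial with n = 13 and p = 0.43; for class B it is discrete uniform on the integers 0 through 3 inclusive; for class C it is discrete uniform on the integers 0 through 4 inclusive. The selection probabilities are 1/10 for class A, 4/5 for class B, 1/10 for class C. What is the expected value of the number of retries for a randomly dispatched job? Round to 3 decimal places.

1.959

Component means — A: 5.59; B: 1.5; C: 2.
E[X] = 0.1·5.59 + 0.8·1.5 + 0.1·2 = 1.959.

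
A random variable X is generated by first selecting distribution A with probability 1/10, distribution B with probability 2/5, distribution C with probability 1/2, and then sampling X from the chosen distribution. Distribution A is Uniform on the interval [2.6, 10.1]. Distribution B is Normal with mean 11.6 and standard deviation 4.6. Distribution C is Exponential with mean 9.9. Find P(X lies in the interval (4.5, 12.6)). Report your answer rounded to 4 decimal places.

Conditional on each component, P(4.5 < X < 12.6): A: 0.746667; B: 0.524691; C: 0.35467.
By total probability, P(4.5 < X < 12.6) = 0.1·0.746667 + 0.4·0.524691 + 0.5·0.35467 = 0.461878.

0.4619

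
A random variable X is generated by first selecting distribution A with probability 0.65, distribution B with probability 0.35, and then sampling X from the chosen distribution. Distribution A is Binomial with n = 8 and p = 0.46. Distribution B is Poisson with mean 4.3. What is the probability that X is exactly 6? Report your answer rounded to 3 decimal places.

Conditional on each component, P(X = 6): A: 0.0773557; B: 0.119127.
By total probability, P(X = 6) = 0.65·0.0773557 + 0.35·0.119127 = 0.0919758.

0.092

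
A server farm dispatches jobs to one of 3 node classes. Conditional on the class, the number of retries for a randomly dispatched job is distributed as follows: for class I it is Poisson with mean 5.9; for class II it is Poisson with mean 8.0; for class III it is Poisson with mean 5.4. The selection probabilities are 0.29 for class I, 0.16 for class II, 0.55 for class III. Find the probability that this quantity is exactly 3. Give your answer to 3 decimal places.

Conditional on each class, P(X = 3): I: 0.0937707; II: 0.0286261; III: 0.118533.
By total probability, P(X = 3) = 0.29·0.0937707 + 0.16·0.0286261 + 0.55·0.118533 = 0.0969669.

0.097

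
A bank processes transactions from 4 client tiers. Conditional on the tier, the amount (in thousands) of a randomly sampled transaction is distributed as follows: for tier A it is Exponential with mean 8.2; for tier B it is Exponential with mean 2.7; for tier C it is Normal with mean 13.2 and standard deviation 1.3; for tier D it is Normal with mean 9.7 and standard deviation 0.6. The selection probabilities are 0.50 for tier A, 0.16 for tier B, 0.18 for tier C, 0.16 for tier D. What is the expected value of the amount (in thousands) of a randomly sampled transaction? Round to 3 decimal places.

Component means — A: 8.2; B: 2.7; C: 13.2; D: 9.7.
E[X] = 0.5·8.2 + 0.16·2.7 + 0.18·13.2 + 0.16·9.7 = 8.46.

8.460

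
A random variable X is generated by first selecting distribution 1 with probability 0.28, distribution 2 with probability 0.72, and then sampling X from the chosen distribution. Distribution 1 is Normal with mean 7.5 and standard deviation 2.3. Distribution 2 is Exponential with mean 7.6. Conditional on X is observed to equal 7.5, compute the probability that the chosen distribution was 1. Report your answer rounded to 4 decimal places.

0.5790

Likelihoods f(7.5 | ·): 1: 0.173453; 2: 0.0490463.
Posterior ∝ prior × likelihood. Numerator for 1: 0.28·0.173453 = 0.0485669.
Normalizing constant: 0.28·0.173453 + 0.72·0.0490463 = 0.0838802.
P(1 | observation) = 0.0485669 / 0.0838802 = 0.579003.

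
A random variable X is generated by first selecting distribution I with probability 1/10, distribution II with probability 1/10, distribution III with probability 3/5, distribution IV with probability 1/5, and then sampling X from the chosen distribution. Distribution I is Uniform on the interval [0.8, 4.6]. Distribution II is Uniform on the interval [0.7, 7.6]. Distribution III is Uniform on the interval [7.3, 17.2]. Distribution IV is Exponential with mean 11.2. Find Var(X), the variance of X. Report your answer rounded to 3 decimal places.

Per component, I: μ=2.7, E[X²]=8.49333; II: μ=4.15, E[X²]=21.19; III: μ=12.25, E[X²]=158.23; IV: μ=11.2, E[X²]=250.88.
E[X] = 0.1·2.7 + 0.1·4.15 + 0.6·12.25 + 0.2·11.2 = 10.275.
E[X²] = 0.1·8.49333 + 0.1·21.19 + 0.6·158.23 + 0.2·250.88 = 148.082.
Var(X) = E[X²] − (E[X])² = 148.082 − 105.576 = 42.5067.

42.507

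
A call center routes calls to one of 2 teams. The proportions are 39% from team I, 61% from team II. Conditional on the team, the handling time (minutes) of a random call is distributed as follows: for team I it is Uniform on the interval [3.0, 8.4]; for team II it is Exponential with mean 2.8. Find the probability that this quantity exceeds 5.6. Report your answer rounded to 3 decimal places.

0.285

Conditional on each team, P(X > 5.6): I: 0.518519; II: 0.135335.
By total probability, P(X > 5.6) = 0.39·0.518519 + 0.61·0.135335 = 0.284777.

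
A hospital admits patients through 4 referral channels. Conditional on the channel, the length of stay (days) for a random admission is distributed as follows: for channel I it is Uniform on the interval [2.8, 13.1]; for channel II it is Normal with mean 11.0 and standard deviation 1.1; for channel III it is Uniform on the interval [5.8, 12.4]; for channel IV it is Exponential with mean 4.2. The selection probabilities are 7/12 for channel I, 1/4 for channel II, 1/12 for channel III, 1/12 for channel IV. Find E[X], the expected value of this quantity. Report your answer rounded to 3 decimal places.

Component means — I: 7.95; II: 11; III: 9.1; IV: 4.2.
E[X] = 0.583333·7.95 + 0.25·11 + 0.0833333·9.1 + 0.0833333·4.2 = 8.49583.

8.496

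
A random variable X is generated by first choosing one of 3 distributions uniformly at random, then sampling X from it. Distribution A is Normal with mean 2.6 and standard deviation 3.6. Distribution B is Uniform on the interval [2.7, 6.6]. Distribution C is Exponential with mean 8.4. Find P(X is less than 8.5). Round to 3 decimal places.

Conditional on each component, P(X < 8.5): A: 0.949382; B: 1; C: 0.636474.
By total probability, P(X < 8.5) = 0.333333·0.949382 + 0.333333·1 + 0.333333·0.636474 = 0.861952.

0.862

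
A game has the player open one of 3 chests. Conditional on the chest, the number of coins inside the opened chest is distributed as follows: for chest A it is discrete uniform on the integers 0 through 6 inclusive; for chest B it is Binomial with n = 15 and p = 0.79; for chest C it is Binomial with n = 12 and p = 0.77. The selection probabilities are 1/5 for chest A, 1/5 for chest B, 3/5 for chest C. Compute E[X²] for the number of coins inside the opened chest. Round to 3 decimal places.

83.684

For each component E[X²] = Var + (mean)², giving A: 13; B: 142.911; C: 87.5028.
Overall E[X²] = 0.2·13 + 0.2·142.911 + 0.6·87.5028 = 83.6839.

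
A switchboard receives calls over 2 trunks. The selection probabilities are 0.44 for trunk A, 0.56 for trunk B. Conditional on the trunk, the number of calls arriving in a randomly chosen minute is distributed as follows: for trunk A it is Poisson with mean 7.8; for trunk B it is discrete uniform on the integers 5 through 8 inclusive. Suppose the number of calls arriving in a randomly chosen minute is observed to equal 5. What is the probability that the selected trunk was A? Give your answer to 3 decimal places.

0.237

Likelihoods P(X=5 | ·): A: 0.0985814; B: 0.25.
Posterior ∝ prior × likelihood. Numerator for A: 0.44·0.0985814 = 0.0433758.
Normalizing constant: 0.44·0.0985814 + 0.56·0.25 = 0.183376.
P(A | observation) = 0.0433758 / 0.183376 = 0.23654.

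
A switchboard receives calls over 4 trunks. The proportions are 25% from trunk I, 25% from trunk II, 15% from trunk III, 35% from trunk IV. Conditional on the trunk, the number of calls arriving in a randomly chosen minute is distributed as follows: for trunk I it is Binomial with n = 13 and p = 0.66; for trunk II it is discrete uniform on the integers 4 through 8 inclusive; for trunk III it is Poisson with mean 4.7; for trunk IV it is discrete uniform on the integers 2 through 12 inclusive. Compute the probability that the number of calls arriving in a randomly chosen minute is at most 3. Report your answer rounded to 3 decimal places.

Conditional on each trunk, P(X ≤ 3): I: 0.00195718; II: 0; III: 0.309684; IV: 0.181818.
By total probability, P(X ≤ 3) = 0.25·0.00195718 + 0.25·0 + 0.15·0.309684 + 0.35·0.181818 = 0.110578.

0.111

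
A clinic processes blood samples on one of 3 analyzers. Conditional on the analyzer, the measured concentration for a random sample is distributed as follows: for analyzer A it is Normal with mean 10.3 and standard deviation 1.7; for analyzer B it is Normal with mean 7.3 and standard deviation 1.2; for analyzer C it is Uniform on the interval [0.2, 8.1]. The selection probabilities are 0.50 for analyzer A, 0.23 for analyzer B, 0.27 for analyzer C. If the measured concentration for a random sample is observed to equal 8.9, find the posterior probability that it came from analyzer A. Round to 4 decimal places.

0.7267

Likelihoods f(8.9 | ·): A: 0.167183; B: 0.136675; C: 0.
Posterior ∝ prior × likelihood. Numerator for A: 0.5·0.167183 = 0.0835914.
Normalizing constant: 0.5·0.167183 + 0.23·0.136675 + 0.27·0 = 0.115027.
P(A | observation) = 0.0835914 / 0.115027 = 0.726713.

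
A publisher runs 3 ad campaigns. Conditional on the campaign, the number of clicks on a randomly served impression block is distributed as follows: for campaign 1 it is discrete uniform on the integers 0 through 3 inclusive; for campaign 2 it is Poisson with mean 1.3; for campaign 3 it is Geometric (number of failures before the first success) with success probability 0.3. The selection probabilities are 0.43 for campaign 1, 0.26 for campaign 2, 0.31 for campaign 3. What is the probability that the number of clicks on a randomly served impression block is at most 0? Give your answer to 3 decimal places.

Conditional on each campaign, P(X ≤ 0): 1: 0.25; 2: 0.272532; 3: 0.3.
By total probability, P(X ≤ 0) = 0.43·0.25 + 0.26·0.272532 + 0.31·0.3 = 0.271358.

0.271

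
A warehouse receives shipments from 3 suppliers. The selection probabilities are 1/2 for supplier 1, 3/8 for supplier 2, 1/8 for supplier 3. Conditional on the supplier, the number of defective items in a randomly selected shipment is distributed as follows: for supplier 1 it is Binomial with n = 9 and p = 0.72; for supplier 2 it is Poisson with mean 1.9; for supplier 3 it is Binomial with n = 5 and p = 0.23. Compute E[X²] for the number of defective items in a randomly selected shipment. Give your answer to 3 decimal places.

24.245

For each component E[X²] = Var + (mean)², giving 1: 43.8048; 2: 5.51; 3: 2.208.
Overall E[X²] = 0.5·43.8048 + 0.375·5.51 + 0.125·2.208 = 24.2446.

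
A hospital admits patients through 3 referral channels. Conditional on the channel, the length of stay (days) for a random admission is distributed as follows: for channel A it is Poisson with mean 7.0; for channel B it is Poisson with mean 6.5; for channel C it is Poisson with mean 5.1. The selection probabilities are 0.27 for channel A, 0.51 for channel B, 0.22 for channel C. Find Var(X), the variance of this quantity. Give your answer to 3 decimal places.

Per component, A: μ=7, E[X²]=56; B: μ=6.5, E[X²]=48.75; C: μ=5.1, E[X²]=31.11.
E[X] = 0.27·7 + 0.51·6.5 + 0.22·5.1 = 6.327.
E[X²] = 0.27·56 + 0.51·48.75 + 0.22·31.11 = 46.8267.
Var(X) = E[X²] − (E[X])² = 46.8267 − 40.0309 = 6.79577.

6.796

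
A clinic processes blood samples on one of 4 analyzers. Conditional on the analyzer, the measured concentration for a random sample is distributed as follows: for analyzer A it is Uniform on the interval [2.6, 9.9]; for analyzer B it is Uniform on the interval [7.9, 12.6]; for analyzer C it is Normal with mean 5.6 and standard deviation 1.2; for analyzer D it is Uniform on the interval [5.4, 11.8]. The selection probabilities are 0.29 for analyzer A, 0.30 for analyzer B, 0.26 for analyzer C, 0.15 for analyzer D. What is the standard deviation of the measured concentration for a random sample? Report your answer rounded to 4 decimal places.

Per component, A: μ=6.25, E[X²]=43.5033; B: μ=10.25, E[X²]=106.903; C: μ=5.6, E[X²]=32.8; D: μ=8.6, E[X²]=77.3733.
E[X] = 0.29·6.25 + 0.3·10.25 + 0.26·5.6 + 0.15·8.6 = 7.6335.
E[X²] = 0.29·43.5033 + 0.3·106.903 + 0.26·32.8 + 0.15·77.3733 = 64.821.
Var(X) = E[X²] − (E[X])² = 64.821 − 58.2703 = 6.55064.
SD(X) = √6.55064 = 2.55942.

2.5594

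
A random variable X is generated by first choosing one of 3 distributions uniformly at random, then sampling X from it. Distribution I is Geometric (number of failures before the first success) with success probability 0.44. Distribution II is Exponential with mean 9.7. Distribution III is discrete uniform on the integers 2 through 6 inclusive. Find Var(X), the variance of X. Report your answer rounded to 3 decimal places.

Per component, I: μ=1.27273, E[X²]=4.5124; II: μ=9.7, E[X²]=188.18; III: μ=4, E[X²]=18.
E[X] = 0.333333·1.27273 + 0.333333·9.7 + 0.333333·4 = 4.99091.
E[X²] = 0.333333·4.5124 + 0.333333·188.18 + 0.333333·18 = 70.2308.
Var(X) = E[X²] − (E[X])² = 70.2308 − 24.9092 = 45.3216.

45.322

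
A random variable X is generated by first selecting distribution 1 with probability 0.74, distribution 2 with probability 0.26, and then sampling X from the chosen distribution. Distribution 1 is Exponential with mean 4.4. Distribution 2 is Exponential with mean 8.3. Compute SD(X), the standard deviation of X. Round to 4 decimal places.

5.9299

Per component, 1: μ=4.4, E[X²]=38.72; 2: μ=8.3, E[X²]=137.78.
E[X] = 0.74·4.4 + 0.26·8.3 = 5.414.
E[X²] = 0.74·38.72 + 0.26·137.78 = 64.4756.
Var(X) = E[X²] − (E[X])² = 64.4756 − 29.3114 = 35.1642.
SD(X) = √35.1642 = 5.92994.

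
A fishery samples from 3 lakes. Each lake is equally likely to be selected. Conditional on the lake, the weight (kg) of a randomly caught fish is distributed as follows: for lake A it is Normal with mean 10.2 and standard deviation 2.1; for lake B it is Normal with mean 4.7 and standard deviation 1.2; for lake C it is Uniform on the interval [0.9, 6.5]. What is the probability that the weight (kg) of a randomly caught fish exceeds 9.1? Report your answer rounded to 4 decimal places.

0.2333

Conditional on each lake, P(X > 9.1): A: 0.699794; B: 0.000122866; C: 0.
By total probability, P(X > 9.1) = 0.333333·0.699794 + 0.333333·0.000122866 + 0.333333·0 = 0.233306.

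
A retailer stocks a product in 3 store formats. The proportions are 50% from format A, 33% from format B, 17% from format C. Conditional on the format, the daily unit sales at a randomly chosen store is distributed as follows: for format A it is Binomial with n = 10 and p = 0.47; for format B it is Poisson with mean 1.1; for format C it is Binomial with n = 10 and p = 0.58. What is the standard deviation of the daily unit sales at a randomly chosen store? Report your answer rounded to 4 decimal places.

Per component, A: μ=4.7, E[X²]=24.581; B: μ=1.1, E[X²]=2.31; C: μ=5.8, E[X²]=36.076.
E[X] = 0.5·4.7 + 0.33·1.1 + 0.17·5.8 = 3.699.
E[X²] = 0.5·24.581 + 0.33·2.31 + 0.17·36.076 = 19.1857.
Var(X) = E[X²] − (E[X])² = 19.1857 − 13.6826 = 5.50312.
SD(X) = √5.50312 = 2.34587.

2.3459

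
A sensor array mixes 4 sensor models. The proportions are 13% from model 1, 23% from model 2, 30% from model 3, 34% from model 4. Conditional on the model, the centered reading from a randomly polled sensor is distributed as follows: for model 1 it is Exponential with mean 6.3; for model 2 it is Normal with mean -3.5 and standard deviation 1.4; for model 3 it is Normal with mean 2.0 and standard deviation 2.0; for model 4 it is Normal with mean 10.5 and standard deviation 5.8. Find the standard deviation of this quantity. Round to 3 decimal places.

6.885

Per component, 1: μ=6.3, E[X²]=79.38; 2: μ=-3.5, E[X²]=14.21; 3: μ=2, E[X²]=8; 4: μ=10.5, E[X²]=143.89.
E[X] = 0.13·6.3 + 0.23·-3.5 + 0.3·2 + 0.34·10.5 = 4.184.
E[X²] = 0.13·79.38 + 0.23·14.21 + 0.3·8 + 0.34·143.89 = 64.9103.
Var(X) = E[X²] − (E[X])² = 64.9103 − 17.5059 = 47.4044.
SD(X) = √47.4044 = 6.88509.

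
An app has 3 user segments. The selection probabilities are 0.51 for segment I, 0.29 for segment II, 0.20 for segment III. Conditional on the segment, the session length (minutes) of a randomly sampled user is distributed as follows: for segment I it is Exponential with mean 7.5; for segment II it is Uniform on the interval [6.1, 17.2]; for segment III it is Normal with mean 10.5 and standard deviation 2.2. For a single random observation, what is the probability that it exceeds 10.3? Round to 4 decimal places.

Conditional on each segment, P(X > 10.3): I: 0.253261; II: 0.621622; III: 0.536218.
By total probability, P(X > 10.3) = 0.51·0.253261 + 0.29·0.621622 + 0.2·0.536218 = 0.416677.

0.4167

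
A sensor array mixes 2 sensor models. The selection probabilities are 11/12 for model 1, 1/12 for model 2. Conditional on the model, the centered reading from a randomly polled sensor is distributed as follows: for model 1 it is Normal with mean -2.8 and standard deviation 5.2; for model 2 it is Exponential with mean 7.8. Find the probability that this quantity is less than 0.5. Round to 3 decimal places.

Conditional on each model, P(X < 0.5): 1: 0.73716; 2: 0.0620912.
By total probability, P(X < 0.5) = 0.916667·0.73716 + 0.0833333·0.0620912 = 0.680905.

0.681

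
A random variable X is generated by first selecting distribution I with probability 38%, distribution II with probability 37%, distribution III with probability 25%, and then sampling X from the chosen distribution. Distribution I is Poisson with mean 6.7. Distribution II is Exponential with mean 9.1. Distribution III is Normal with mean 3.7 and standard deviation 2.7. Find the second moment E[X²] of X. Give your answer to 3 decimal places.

86.129

For each component E[X²] = Var + (mean)², giving I: 51.59; II: 165.62; III: 20.98.
Overall E[X²] = 0.38·51.59 + 0.37·165.62 + 0.25·20.98 = 86.1286.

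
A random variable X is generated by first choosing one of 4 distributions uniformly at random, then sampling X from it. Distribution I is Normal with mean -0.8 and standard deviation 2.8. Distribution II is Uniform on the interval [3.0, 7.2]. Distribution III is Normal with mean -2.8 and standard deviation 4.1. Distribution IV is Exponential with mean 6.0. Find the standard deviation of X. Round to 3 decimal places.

Per component, I: μ=-0.8, E[X²]=8.48; II: μ=5.1, E[X²]=27.48; III: μ=-2.8, E[X²]=24.65; IV: μ=6, E[X²]=72.
E[X] = 0.25·-0.8 + 0.25·5.1 + 0.25·-2.8 + 0.25·6 = 1.875.
E[X²] = 0.25·8.48 + 0.25·27.48 + 0.25·24.65 + 0.25·72 = 33.1525.
Var(X) = E[X²] − (E[X])² = 33.1525 − 3.51562 = 29.6369.
SD(X) = √29.6369 = 5.44398.

5.444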